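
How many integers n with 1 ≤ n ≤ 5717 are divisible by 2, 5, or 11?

2858 + 1143 + 519 − 571 − 259 − 103 + 51 = 3638

3638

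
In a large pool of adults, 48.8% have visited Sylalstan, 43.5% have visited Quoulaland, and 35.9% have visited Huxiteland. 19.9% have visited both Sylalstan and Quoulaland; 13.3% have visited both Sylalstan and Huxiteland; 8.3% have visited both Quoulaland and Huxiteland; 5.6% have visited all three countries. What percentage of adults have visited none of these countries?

7.7%

P(≥1) = 48.8 + 43.5 + 35.9 − 19.9 − 13.3 − 8.3 + 5.6 = 92.3%
P(none) = 100% − 92.3% = 7.7%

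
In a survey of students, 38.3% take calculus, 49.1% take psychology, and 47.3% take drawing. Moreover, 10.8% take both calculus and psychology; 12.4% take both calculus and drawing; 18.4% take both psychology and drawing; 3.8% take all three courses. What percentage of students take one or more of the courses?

96.9%

P(≥1) = 38.3 + 49.1 + 47.3 − 10.8 − 12.4 − 18.4 + 3.8 = 96.9%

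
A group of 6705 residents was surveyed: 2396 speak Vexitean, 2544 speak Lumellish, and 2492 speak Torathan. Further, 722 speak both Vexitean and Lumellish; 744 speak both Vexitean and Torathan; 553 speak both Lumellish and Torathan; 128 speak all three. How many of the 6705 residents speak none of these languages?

Inclusion–exclusion gives
|union| = 2396 + 2544 + 2492 − 722 − 744 − 553 + 128 = 5541
None: 6705 − 5541 = 1164

1164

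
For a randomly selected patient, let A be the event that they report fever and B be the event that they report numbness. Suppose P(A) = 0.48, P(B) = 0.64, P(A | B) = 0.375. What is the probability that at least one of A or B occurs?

P(A ∩ B) = P(B)·P(A|B) = 0.64 × 0.375 = 0.24
By inclusion–exclusion:
P(A ∪ B) = 0.48 + 0.64 − 0.24 = 0.88

0.88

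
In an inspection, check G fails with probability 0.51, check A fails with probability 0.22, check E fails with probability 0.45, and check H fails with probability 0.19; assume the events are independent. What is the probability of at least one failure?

0.8297299

Independence gives P(none) = ∏(1 − pᵢ).
P(none) = (1 − 0.51) × (1 − 0.22) × (1 − 0.45) × (1 − 0.19) = 0.49 × 0.78 × 0.55 × 0.81 = 0.1702701
P(at least one) = 1 − 0.1702701 = 0.8297299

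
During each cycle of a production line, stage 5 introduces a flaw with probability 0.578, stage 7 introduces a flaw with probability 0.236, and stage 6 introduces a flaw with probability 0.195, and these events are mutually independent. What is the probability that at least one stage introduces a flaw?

0.74046156

P(none) = (1 − 0.578) × (1 − 0.236) × (1 − 0.195) = 0.422 × 0.764 × 0.805 = 0.25953844
P(at least one) = 1 − 0.25953844 = 0.74046156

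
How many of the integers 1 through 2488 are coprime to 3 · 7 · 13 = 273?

Using inclusion–exclusion:
829 + 355 + 191 − 118 − 63 − 27 + 9 = 1176
2488 − 1176 = 1312

1312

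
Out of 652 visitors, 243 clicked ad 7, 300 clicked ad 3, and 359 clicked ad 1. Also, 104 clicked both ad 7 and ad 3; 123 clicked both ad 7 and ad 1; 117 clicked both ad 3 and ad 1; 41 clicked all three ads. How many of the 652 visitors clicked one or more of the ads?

By inclusion–exclusion:
N(≥1) = 243 + 300 + 359 − 104 − 123 − 117 + 41 = 599

599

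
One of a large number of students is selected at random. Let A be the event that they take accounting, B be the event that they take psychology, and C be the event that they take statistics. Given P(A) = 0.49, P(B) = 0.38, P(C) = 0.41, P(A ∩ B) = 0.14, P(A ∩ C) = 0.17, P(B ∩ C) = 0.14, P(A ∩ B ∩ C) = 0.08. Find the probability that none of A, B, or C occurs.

P(A ∪ B ∪ C) = 0.49 + 0.38 + 0.41 − 0.14 − 0.17 − 0.14 + 0.08 = 0.91
P(none) = 1 − 0.91 = 0.09

0.09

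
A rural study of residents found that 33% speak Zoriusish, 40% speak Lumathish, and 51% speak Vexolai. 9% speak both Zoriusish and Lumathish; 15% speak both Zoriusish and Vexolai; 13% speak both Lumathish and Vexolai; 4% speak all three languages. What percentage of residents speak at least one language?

P(at least one) = 33 + 40 + 51 − 9 − 15 − 13 + 4 = 91%

91%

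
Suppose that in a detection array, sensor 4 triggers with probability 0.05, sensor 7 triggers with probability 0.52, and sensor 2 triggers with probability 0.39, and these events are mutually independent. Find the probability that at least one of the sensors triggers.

P(none) = (1 − 0.05) × (1 − 0.52) × (1 − 0.39) = 0.95 × 0.48 × 0.61 = 0.27816
P(at least one) = 1 − 0.27816 = 0.72184

0.72184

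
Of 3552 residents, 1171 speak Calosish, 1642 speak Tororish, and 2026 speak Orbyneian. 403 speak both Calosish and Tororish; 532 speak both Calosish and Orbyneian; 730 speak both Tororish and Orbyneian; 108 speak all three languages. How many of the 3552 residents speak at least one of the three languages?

By inclusion-exclusion,
N(≥1) = 1171 + 1642 + 2026 − 403 − 532 − 730 + 108 = 3282

3282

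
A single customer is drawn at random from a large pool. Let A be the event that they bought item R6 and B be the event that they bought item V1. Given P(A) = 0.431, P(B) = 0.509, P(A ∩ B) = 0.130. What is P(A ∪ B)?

Using inclusion–exclusion:
P(A ∪ B) = 0.431 + 0.509 − 0.130 = 0.810

0.810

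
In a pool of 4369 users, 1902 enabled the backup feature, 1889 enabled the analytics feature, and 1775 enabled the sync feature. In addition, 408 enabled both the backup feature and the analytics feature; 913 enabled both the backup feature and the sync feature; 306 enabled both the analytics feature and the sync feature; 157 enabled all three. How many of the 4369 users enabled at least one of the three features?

4096

|at least one| = 1902 + 1889 + 1775 − 408 − 913 − 306 + 157 = 4096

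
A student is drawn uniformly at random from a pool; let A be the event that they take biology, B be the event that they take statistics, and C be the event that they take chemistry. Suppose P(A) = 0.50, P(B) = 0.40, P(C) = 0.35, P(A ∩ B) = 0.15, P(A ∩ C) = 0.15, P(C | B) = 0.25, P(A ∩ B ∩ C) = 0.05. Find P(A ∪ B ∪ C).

P(B ∩ C) = P(B)·P(C|B) = 0.40 × 0.25 = 0.10
P(A ∪ B ∪ C) = 0.50 + 0.40 + 0.35 − 0.15 − 0.15 − 0.10 + 0.05 = 0.90

0.90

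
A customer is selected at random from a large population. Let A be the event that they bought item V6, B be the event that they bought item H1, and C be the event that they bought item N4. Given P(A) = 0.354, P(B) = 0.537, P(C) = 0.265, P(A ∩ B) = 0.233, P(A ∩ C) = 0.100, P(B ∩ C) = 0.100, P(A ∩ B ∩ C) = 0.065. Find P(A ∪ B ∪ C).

P(A ∪ B ∪ C) = 0.354 + 0.537 + 0.265 − 0.233 − 0.100 − 0.100 + 0.065 = 0.788

0.788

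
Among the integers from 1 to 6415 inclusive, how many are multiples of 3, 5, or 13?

⌊6415/3⌋ + ⌊6415/5⌋ + ⌊6415/13⌋ − ⌊6415/15⌋ − ⌊6415/39⌋ − ⌊6415/65⌋ + ⌊6415/195⌋ = 2138 + 1283 + 493 − 427 − 164 − 98 + 32 = 3257

3257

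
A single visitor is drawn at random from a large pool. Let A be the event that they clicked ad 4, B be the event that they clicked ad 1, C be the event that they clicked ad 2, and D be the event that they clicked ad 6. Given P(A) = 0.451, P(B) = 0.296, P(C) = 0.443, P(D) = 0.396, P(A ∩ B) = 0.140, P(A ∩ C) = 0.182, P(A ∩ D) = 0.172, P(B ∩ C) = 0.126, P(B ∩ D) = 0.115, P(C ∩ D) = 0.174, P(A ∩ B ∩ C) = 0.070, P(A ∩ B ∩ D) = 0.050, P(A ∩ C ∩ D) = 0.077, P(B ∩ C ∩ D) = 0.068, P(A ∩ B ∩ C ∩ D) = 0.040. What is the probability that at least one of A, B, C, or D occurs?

0.902

P(A ∪ B ∪ C ∪ D) = 0.451 + 0.296 + 0.443 + 0.396 − 0.140 − 0.182 − 0.172 − 0.126 − 0.115 − 0.174 + 0.070 + 0.050 + 0.077 + 0.068 − 0.040 = 0.902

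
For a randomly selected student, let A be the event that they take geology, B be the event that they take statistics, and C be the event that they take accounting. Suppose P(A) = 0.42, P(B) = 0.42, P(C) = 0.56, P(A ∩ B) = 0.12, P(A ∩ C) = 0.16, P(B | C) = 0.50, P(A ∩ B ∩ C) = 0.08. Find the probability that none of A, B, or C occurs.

0.08

P(B ∩ C) = P(C)·P(B|C) = 0.56 × 0.50 = 0.28
Inclusion–exclusion gives
P(A ∪ B ∪ C) = 0.42 + 0.42 + 0.56 − 0.12 − 0.16 − 0.28 + 0.08 = 0.92
P(none) = 1 − 0.92 = 0.08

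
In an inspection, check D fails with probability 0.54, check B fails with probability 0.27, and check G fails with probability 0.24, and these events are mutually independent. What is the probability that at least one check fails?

0.744792

P(none) = (1 − 0.54) × (1 − 0.27) × (1 − 0.24) = 0.46 × 0.73 × 0.76 = 0.255208
P(at least one) = 1 − 0.255208 = 0.744792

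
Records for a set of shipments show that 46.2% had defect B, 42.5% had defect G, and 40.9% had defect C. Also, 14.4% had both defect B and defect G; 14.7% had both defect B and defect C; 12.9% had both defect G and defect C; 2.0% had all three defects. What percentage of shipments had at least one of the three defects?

P(at least one) = 46.2 + 42.5 + 40.9 − 14.4 − 14.7 − 12.9 + 2.0 = 89.6%

89.6%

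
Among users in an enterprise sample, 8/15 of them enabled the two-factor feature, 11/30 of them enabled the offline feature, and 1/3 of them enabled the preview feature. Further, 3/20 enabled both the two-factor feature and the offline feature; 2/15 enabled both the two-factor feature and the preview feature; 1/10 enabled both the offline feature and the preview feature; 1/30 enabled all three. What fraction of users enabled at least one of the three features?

P(at least one) = 8/15 + 11/30 + 1/3 − 3/20 − 2/15 − 1/10 + 1/30 = 53/60

53/60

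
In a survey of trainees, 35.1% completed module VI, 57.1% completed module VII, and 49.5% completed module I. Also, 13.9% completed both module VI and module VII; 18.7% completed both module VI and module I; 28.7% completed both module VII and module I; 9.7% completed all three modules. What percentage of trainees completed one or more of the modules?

P(at least one) = 35.1 + 57.1 + 49.5 − 13.9 − 18.7 − 28.7 + 9.7 = 90.1%

90.1%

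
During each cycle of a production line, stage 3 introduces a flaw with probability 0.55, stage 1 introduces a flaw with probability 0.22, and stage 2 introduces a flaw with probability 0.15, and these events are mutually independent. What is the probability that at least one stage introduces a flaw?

0.70165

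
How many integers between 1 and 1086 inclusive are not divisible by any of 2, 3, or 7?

Apply inclusion-exclusion:
floor(1086/2) + floor(1086/3) + floor(1086/7) − floor(1086/6) − floor(1086/14) − floor(1086/21) + floor(1086/42) = 543 + 362 + 155 − 181 − 77 − 51 + 25 = 776
1086 − 776 = 310

310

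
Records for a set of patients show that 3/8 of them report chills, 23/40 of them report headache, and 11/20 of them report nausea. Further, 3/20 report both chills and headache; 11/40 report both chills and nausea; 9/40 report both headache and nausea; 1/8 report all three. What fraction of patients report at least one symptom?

Apply inclusion-exclusion:
P(union) = 3/8 + 23/40 + 11/20 − 3/20 − 11/40 − 9/40 + 1/8 = 39/40

39/40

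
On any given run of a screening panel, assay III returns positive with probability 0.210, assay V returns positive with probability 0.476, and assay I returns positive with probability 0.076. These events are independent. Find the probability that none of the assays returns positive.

0.38249904

P(none) = (1 − 0.210) × (1 − 0.476) × (1 − 0.076) = 0.790 × 0.524 × 0.924 = 0.38249904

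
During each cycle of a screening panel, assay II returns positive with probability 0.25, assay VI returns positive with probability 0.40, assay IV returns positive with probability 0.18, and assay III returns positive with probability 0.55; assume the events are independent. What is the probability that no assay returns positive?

Independence gives P(none) = ∏(1 − pᵢ).
P(none) = (1 − 0.25) × (1 − 0.40) × (1 − 0.18) × (1 − 0.55) = 0.75 × 0.60 × 0.82 × 0.45 = 0.16605

0.16605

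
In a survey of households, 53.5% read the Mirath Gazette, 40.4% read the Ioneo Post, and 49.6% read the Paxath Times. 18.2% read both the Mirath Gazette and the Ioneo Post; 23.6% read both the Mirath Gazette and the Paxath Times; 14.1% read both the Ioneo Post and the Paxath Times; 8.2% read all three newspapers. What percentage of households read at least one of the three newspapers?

Using inclusion–exclusion:
P(≥1) = 53.5 + 40.4 + 49.6 − 18.2 − 23.6 − 14.1 + 8.2 = 95.8%

95.8%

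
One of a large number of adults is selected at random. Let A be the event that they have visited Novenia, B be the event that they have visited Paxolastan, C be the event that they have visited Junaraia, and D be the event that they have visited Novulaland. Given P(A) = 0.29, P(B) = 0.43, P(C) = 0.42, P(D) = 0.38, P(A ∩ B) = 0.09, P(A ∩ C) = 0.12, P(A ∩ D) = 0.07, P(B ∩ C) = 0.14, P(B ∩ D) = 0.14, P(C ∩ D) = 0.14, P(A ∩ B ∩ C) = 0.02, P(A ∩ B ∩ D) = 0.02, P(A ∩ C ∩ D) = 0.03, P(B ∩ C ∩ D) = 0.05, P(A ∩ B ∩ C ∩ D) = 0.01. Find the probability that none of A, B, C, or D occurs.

Using inclusion–exclusion:
P(A ∪ B ∪ C ∪ D) = 0.29 + 0.43 + 0.42 + 0.38 − 0.09 − 0.12 − 0.07 − 0.14 − 0.14 − 0.14 + 0.02 + 0.02 + 0.03 + 0.05 − 0.01 = 0.93
P(none) = 1 − 0.93 = 0.07

0.07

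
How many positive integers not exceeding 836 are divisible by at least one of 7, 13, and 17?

213

Inclusion–exclusion gives
119 + 64 + 49 − 9 − 7 − 3 + 0 = 213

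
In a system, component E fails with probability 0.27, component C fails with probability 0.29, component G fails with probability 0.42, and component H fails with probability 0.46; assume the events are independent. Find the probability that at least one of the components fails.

Independence gives P(none) = ∏(1 − pᵢ).
P(none) = (1 − 0.27) × (1 − 0.29) × (1 − 0.42) × (1 − 0.46) = 0.73 × 0.71 × 0.58 × 0.54 = 0.16233156
P(at least one) = 1 − 0.16233156 = 0.83766844

0.83766844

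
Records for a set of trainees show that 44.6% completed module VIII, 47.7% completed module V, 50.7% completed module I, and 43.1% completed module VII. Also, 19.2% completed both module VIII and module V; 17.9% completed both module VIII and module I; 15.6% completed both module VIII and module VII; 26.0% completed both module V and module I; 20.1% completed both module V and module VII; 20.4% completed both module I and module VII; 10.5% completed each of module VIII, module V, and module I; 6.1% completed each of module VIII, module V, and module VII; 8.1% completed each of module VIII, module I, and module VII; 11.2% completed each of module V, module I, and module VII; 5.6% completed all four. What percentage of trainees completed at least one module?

P(at least one) = 44.6 + 47.7 + 50.7 + 43.1 − 19.2 − 17.9 − 15.6 − 26.0 − 20.1 − 20.4 + 10.5 + 6.1 + 8.1 + 11.2 − 5.6 = 97.2%

97.2%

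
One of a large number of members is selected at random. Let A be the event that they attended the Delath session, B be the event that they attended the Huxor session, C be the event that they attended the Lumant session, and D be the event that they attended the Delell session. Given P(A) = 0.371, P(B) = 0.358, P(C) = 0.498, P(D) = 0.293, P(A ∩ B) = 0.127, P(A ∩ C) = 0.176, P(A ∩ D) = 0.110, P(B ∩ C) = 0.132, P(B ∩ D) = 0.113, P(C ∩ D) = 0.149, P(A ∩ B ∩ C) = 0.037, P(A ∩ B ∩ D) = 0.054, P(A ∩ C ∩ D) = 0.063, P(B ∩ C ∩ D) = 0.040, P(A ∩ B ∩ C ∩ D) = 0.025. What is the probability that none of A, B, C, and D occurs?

0.118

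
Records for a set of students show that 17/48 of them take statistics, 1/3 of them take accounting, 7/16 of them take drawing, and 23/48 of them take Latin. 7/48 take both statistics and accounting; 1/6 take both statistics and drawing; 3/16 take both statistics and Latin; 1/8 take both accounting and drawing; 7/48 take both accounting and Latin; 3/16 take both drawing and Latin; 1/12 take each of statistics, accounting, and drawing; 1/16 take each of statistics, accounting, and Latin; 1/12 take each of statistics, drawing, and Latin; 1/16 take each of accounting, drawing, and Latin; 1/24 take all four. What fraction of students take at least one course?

43/48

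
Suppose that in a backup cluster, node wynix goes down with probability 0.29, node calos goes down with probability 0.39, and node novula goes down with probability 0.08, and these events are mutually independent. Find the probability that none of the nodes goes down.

P(none) = (1 − 0.29) × (1 − 0.39) × (1 − 0.08) = 0.71 × 0.61 × 0.92 = 0.398452

0.398452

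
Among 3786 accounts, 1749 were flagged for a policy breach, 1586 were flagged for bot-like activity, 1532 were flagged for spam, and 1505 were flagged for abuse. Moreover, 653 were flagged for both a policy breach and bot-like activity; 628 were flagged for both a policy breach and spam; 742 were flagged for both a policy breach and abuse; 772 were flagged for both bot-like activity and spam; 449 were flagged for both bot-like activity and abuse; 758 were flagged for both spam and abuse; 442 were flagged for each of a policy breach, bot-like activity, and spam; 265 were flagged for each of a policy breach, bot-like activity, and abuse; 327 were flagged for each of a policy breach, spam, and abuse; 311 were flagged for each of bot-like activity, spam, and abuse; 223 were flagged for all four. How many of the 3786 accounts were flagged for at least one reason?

3492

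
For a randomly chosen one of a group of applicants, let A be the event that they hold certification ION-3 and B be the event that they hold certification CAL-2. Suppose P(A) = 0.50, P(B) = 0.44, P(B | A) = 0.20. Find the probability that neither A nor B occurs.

0.16

P(A ∩ B) = P(A)·P(B|A) = 0.50 × 0.20 = 0.10
P(A ∪ B) = 0.50 + 0.44 − 0.10 = 0.84
P(none) = 1 − 0.84 = 0.16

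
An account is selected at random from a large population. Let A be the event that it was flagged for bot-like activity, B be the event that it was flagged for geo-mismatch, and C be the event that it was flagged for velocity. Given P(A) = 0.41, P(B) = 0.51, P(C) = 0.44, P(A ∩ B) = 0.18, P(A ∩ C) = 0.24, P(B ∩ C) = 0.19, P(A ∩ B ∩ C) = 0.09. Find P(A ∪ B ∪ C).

0.84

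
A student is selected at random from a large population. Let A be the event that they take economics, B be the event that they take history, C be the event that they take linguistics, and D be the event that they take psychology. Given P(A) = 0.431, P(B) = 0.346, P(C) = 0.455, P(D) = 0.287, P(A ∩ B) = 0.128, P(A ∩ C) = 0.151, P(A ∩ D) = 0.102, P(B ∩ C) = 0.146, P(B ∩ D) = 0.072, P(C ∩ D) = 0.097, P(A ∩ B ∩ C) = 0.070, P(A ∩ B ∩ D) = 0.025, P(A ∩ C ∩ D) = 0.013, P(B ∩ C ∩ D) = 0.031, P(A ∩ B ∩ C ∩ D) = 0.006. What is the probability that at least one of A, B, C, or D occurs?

Inclusion–exclusion gives
P(A ∪ B ∪ C ∪ D) = 0.431 + 0.346 + 0.455 + 0.287 − 0.128 − 0.151 − 0.102 − 0.146 − 0.072 − 0.097 + 0.070 + 0.025 + 0.013 + 0.031 − 0.006 = 0.956

0.956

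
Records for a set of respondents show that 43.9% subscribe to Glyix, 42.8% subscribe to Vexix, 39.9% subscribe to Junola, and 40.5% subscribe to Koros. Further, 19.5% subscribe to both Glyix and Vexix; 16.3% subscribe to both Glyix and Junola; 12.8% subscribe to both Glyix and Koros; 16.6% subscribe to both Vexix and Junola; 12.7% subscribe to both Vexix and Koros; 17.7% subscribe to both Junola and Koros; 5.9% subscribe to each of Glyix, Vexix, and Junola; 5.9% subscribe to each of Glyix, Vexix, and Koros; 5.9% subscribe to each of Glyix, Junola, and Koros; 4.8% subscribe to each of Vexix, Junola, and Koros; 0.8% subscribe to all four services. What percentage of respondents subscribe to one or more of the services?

P(≥1) = 43.9 + 42.8 + 39.9 + 40.5 − 19.5 − 16.3 − 12.8 − 16.6 − 12.7 − 17.7 + 5.9 + 5.9 + 5.9 + 4.8 − 0.8 = 93.2%

93.2%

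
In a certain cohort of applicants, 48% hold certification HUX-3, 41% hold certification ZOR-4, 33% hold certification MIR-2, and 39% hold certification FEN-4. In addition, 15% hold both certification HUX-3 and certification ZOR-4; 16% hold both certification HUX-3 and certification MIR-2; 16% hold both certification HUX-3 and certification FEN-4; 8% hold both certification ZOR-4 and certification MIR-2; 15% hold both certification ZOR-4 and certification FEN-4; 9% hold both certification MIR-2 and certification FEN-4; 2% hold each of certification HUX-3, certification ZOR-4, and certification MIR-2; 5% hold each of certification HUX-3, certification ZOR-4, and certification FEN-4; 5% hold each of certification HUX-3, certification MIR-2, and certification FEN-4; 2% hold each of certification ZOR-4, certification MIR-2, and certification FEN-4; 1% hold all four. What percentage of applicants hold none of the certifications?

5%

Inclusion–exclusion gives
P(≥1) = 48 + 41 + 33 + 39 − 15 − 16 − 16 − 8 − 15 − 9 + 2 + 5 + 5 + 2 − 1 = 95%
P(none) = 100% − 95% = 5%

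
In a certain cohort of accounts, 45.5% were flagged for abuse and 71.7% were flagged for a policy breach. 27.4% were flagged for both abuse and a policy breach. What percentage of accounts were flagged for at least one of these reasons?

89.8%

By inclusion–exclusion:
P(union) = 45.5 + 71.7 − 27.4 = 89.8%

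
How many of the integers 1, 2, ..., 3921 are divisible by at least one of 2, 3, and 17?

2691

Inclusion–exclusion gives
floor(3921/2) + floor(3921/3) + floor(3921/17) − floor(3921/6) − floor(3921/34) − floor(3921/51) + floor(3921/102) = 1960 + 1307 + 230 − 653 − 115 − 76 + 38 = 2691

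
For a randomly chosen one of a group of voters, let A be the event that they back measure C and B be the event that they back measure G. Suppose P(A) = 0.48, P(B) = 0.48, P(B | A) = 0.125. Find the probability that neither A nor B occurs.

P(A ∩ B) = P(A)·P(B|A) = 0.48 × 0.125 = 0.06
Using inclusion–exclusion:
P(A ∪ B) = 0.48 + 0.48 − 0.06 = 0.90
P(none) = 1 − 0.90 = 0.10

0.10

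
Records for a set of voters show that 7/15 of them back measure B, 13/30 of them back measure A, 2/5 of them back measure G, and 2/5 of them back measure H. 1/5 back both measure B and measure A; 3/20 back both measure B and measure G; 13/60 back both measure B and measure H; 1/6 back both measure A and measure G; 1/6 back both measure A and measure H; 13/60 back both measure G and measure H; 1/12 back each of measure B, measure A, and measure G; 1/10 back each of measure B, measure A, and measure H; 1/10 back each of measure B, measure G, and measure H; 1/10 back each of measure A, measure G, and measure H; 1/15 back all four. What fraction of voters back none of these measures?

1/10

Apply inclusion-exclusion:
P(at least one) = 7/15 + 13/30 + 2/5 + 2/5 − 1/5 − 3/20 − 13/60 − 1/6 − 1/6 − 13/60 + 1/12 + 1/10 + 1/10 + 1/10 − 1/15 = 9/10
P(none) = 1 − 9/10 = 1/10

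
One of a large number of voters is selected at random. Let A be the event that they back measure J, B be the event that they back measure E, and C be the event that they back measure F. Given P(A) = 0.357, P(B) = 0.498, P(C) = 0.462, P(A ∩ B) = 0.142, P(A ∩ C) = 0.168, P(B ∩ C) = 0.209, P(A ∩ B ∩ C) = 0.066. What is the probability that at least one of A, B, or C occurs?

0.864

Inclusion–exclusion gives
P(A ∪ B ∪ C) = 0.357 + 0.498 + 0.462 − 0.142 − 0.168 − 0.209 + 0.066 = 0.864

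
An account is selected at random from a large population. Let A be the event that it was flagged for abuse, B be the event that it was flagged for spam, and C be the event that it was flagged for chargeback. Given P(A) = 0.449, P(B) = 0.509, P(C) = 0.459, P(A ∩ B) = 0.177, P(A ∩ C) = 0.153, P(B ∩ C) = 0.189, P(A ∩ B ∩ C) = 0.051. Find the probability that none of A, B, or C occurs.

P(A ∪ B ∪ C) = 0.449 + 0.509 + 0.459 − 0.177 − 0.153 − 0.189 + 0.051 = 0.949
P(none) = 1 − 0.949 = 0.051

0.051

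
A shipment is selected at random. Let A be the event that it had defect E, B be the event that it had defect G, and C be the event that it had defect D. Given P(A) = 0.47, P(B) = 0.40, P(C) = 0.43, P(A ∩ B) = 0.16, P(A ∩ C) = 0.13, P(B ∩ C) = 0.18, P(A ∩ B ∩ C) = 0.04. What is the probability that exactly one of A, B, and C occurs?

P(exactly one) = 0.47 + 0.40 + 0.43 − 2·0.16 − 2·0.13 − 2·0.18 + 3·0.04 = 0.48

0.48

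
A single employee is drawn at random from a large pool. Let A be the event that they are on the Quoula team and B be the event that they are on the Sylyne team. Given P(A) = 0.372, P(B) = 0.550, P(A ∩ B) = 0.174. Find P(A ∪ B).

P(A ∪ B) = 0.372 + 0.550 − 0.174 = 0.748

0.748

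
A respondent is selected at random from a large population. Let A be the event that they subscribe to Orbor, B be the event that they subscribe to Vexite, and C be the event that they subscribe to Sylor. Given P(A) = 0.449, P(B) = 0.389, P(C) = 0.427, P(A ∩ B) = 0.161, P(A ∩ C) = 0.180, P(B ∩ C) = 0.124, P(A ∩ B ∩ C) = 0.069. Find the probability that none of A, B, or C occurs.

0.131

By inclusion–exclusion:
P(A ∪ B ∪ C) = 0.449 + 0.389 + 0.427 − 0.161 − 0.180 − 0.124 + 0.069 = 0.869
P(none) = 1 − 0.869 = 0.131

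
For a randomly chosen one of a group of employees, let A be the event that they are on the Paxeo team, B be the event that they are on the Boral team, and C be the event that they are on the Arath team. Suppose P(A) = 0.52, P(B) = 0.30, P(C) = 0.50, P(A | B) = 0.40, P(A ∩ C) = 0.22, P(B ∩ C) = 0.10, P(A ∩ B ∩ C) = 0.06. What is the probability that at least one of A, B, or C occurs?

0.94

P(A ∩ B) = P(B)·P(A|B) = 0.30 × 0.40 = 0.12
By inclusion–exclusion:
P(A ∪ B ∪ C) = 0.52 + 0.30 + 0.50 − 0.12 − 0.22 − 0.10 + 0.06 = 0.94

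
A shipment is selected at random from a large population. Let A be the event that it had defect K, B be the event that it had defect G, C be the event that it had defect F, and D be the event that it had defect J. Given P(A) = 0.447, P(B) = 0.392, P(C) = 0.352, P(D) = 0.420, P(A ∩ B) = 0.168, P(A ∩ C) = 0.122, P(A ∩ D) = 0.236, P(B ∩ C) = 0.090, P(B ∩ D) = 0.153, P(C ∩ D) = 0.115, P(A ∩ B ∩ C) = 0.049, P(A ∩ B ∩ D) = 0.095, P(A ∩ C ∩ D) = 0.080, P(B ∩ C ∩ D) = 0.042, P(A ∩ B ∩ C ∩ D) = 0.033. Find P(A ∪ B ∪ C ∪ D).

Using inclusion–exclusion:
P(A ∪ B ∪ C ∪ D) = 0.447 + 0.392 + 0.352 + 0.420 − 0.168 − 0.122 − 0.236 − 0.090 − 0.153 − 0.115 + 0.049 + 0.095 + 0.080 + 0.042 − 0.033 = 0.960

0.960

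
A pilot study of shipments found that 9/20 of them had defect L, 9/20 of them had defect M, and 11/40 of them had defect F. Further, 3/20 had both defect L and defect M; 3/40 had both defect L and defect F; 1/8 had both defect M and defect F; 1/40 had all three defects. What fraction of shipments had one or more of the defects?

Inclusion–exclusion gives
P(union) = 9/20 + 9/20 + 11/40 − 3/20 − 3/40 − 1/8 + 1/40 = 17/20

17/20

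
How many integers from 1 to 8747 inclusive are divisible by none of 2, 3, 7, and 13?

Inclusion–exclusion gives
⌊8747/2⌋ + ⌊8747/3⌋ + ⌊8747/7⌋ + ⌊8747/13⌋ − ⌊8747/6⌋ − ⌊8747/14⌋ − ⌊8747/26⌋ − ⌊8747/21⌋ − ⌊8747/39⌋ − ⌊8747/91⌋ + ⌊8747/42⌋ + ⌊8747/78⌋ + ⌊8747/182⌋ + ⌊8747/273⌋ − ⌊8747/546⌋ = 4373 + 2915 + 1249 + 672 − 1457 − 624 − 336 − 416 − 224 − 96 + 208 + 112 + 48 + 32 − 16 = 6440
8747 − 6440 = 2307

2307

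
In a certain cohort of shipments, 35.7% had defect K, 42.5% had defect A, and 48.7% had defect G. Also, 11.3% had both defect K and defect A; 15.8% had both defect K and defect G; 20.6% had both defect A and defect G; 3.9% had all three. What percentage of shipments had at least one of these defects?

83.1%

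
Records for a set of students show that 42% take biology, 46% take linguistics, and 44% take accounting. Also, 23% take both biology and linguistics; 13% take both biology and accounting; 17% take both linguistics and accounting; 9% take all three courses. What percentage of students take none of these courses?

12%

Apply inclusion-exclusion:
P(≥1) = 42 + 46 + 44 − 23 − 13 − 17 + 9 = 88%
P(none) = 100% − 88% = 12%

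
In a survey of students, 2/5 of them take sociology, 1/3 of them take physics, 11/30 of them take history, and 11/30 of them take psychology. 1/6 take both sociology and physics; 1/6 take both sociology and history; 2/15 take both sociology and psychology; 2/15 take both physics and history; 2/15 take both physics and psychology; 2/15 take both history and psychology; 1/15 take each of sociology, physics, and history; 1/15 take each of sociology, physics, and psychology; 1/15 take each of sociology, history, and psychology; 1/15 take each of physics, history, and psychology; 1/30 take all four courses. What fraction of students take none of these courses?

1/6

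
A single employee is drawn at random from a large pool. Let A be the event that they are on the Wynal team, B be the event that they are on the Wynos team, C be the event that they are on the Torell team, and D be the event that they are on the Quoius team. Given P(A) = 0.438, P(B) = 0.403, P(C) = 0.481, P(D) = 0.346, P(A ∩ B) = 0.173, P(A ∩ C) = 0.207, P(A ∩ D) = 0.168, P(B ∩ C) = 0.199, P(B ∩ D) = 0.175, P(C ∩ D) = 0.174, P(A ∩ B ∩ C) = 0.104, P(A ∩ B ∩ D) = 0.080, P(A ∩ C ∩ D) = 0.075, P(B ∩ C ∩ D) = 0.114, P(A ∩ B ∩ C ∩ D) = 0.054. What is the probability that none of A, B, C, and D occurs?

Apply inclusion-exclusion:
P(A ∪ B ∪ C ∪ D) = 0.438 + 0.403 + 0.481 + 0.346 − 0.173 − 0.207 − 0.168 − 0.199 − 0.175 − 0.174 + 0.104 + 0.080 + 0.075 + 0.114 − 0.054 = 0.891
P(none) = 1 − 0.891 = 0.109

0.109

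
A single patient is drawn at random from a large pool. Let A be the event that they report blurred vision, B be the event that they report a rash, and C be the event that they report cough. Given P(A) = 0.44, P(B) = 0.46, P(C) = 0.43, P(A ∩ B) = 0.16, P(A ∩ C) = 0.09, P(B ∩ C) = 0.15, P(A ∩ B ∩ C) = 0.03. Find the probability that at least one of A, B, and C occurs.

0.96

P(A ∪ B ∪ C) = 0.44 + 0.46 + 0.43 − 0.16 − 0.09 − 0.15 + 0.03 = 0.96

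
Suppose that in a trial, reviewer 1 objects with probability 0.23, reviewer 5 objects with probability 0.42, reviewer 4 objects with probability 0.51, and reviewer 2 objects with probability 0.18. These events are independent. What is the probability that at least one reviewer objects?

Since the events are independent, P(none) is the product of the individual non-occurrence probabilities.
P(none) = (1 − 0.23) × (1 − 0.42) × (1 − 0.51) × (1 − 0.18) = 0.77 × 0.58 × 0.49 × 0.82 = 0.17944388
P(at least one) = 1 − 0.17944388 = 0.82055612

0.82055612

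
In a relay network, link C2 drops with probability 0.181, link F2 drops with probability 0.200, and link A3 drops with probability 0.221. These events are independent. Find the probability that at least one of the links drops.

0.4895992

P(none) = (1 − 0.181) × (1 − 0.200) × (1 − 0.221) = 0.819 × 0.800 × 0.779 = 0.5104008
P(at least one) = 1 − 0.5104008 = 0.4895992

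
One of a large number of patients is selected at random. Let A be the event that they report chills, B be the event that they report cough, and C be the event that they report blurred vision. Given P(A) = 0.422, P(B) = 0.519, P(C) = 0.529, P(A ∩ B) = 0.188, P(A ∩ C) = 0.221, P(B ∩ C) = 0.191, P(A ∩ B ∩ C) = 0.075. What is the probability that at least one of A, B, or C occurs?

0.945

Inclusion–exclusion gives
P(A ∪ B ∪ C) = 0.422 + 0.519 + 0.529 − 0.188 − 0.221 − 0.191 + 0.075 = 0.945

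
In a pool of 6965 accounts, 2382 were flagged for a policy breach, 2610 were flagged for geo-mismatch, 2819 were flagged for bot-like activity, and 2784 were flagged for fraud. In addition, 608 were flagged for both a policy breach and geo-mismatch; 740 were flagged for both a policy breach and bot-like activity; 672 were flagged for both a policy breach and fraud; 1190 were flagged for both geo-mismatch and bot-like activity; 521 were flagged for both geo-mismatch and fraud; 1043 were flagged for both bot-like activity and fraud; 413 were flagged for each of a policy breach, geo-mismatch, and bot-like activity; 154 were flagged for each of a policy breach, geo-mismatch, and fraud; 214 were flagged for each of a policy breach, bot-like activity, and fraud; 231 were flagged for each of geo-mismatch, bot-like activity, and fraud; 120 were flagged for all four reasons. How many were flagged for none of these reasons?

Using inclusion–exclusion:
|union| = 2382 + 2610 + 2819 + 2784 − 608 − 740 − 672 − 1190 − 521 − 1043 + 413 + 154 + 214 + 231 − 120 = 6713
None: 6965 − 6713 = 252

252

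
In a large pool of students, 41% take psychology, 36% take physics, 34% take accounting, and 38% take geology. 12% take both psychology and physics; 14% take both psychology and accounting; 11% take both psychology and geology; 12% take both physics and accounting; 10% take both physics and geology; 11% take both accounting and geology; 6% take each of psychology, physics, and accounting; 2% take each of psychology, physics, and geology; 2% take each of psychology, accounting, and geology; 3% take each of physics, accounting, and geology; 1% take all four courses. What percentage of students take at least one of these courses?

P(union) = 41 + 36 + 34 + 38 − 12 − 14 − 11 − 12 − 10 − 11 + 6 + 2 + 2 + 3 − 1 = 91%

91%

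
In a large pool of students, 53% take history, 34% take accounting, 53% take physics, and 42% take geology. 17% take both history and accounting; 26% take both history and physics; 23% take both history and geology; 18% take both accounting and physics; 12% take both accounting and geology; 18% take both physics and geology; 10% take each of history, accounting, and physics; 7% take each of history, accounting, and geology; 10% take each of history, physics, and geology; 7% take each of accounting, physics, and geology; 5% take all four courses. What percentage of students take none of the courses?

3%

By inclusion-exclusion,
P(at least one) = 53 + 34 + 53 + 42 − 17 − 26 − 23 − 18 − 12 − 18 + 10 + 7 + 10 + 7 − 5 = 97%
P(none) = 100% − 97% = 3%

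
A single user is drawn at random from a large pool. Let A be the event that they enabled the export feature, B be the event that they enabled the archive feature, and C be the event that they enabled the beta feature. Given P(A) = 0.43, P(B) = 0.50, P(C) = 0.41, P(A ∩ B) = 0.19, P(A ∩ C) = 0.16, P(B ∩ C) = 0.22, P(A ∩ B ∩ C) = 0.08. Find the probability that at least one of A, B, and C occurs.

Inclusion–exclusion gives
P(A ∪ B ∪ C) = 0.43 + 0.50 + 0.41 − 0.19 − 0.16 − 0.22 + 0.08 = 0.85

0.85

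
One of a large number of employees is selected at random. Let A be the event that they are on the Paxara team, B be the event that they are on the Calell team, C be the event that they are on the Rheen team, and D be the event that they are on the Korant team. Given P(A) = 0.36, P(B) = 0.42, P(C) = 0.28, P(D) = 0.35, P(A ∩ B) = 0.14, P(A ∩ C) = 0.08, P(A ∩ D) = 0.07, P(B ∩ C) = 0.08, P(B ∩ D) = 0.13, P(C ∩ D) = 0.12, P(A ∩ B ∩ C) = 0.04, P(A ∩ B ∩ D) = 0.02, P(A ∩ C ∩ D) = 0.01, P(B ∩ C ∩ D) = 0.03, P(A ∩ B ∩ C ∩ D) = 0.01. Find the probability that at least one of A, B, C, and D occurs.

Apply inclusion-exclusion:
P(A ∪ B ∪ C ∪ D) = 0.36 + 0.42 + 0.28 + 0.35 − 0.14 − 0.08 − 0.07 − 0.08 − 0.13 − 0.12 + 0.04 + 0.02 + 0.01 + 0.03 − 0.01 = 0.88

0.88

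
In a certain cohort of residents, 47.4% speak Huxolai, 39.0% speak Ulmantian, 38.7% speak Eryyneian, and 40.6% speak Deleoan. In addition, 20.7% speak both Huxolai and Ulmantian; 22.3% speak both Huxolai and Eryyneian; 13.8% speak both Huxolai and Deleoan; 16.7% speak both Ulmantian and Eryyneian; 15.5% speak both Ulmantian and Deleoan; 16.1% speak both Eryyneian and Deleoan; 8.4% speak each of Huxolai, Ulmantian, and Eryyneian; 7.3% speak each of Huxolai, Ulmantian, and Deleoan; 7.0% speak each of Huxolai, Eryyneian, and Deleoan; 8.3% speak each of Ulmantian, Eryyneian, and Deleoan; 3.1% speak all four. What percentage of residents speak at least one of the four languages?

P(at least one) = 47.4 + 39.0 + 38.7 + 40.6 − 20.7 − 22.3 − 13.8 − 16.7 − 15.5 − 16.1 + 8.4 + 7.3 + 7.0 + 8.3 − 3.1 = 88.5%

88.5%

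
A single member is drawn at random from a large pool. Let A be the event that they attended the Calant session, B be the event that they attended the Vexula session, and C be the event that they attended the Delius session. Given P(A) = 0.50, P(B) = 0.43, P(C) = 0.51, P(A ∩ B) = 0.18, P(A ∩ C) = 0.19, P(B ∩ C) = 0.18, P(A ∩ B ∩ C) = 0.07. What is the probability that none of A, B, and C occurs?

Inclusion–exclusion gives
P(A ∪ B ∪ C) = 0.50 + 0.43 + 0.51 − 0.18 − 0.19 − 0.18 + 0.07 = 0.96
P(none) = 1 − 0.96 = 0.04

0.04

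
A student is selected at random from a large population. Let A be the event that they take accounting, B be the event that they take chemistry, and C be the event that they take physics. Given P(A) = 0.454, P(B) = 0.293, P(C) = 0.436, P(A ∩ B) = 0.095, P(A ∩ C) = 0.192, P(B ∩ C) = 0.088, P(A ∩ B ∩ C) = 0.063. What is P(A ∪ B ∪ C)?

0.871

By inclusion-exclusion,
P(A ∪ B ∪ C) = 0.454 + 0.293 + 0.436 − 0.095 − 0.192 − 0.088 + 0.063 = 0.871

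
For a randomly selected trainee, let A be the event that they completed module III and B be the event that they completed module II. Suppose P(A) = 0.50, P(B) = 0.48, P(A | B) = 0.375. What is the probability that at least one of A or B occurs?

P(A ∩ B) = P(B)·P(A|B) = 0.48 × 0.375 = 0.18
By inclusion-exclusion,
P(A ∪ B) = 0.50 + 0.48 − 0.18 = 0.80

0.80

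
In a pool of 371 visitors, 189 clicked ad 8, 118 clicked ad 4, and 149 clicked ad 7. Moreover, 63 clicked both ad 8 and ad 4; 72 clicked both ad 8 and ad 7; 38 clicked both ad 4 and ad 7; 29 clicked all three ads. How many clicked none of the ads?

|union| = 189 + 118 + 149 − 63 − 72 − 38 + 29 = 312
None: 371 − 312 = 59

59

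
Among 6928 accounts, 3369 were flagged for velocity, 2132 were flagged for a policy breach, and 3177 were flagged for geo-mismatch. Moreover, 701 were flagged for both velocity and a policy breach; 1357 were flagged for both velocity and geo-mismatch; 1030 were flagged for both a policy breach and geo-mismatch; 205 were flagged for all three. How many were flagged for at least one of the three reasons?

5795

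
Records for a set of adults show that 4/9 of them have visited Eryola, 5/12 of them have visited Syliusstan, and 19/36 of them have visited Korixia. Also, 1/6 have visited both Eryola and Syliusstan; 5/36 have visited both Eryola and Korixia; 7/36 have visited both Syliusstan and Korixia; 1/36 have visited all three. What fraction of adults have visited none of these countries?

1/12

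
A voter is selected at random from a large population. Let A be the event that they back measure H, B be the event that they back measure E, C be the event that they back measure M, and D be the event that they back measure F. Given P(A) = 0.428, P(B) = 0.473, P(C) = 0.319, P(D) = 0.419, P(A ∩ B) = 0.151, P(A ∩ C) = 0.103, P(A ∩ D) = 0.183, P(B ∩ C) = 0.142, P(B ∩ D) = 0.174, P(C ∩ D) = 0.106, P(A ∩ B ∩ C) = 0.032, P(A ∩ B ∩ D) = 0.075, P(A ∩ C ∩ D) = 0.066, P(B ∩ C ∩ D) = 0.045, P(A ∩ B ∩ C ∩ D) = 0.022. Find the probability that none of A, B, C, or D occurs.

P(A ∪ B ∪ C ∪ D) = 0.428 + 0.473 + 0.319 + 0.419 − 0.151 − 0.103 − 0.183 − 0.142 − 0.174 − 0.106 + 0.032 + 0.075 + 0.066 + 0.045 − 0.022 = 0.976
P(none) = 1 − 0.976 = 0.024

0.024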